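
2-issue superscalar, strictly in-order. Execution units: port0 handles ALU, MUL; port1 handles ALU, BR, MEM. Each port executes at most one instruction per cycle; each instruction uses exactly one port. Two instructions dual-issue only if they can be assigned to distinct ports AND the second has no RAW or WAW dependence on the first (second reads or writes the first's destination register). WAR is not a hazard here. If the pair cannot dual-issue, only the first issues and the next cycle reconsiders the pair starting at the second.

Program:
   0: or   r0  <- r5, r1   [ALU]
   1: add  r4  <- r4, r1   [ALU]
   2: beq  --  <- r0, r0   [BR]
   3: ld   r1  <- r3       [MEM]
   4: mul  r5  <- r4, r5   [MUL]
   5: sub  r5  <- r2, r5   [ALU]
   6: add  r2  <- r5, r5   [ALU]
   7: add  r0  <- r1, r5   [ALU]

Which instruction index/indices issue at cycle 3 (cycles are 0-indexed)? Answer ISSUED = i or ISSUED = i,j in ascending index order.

ISSUED = 5

0. or+add @i0+i1  | pair
1. beq @i2  | no-port BR/MEM
2. ld+mul @i3+i4  | pair
3. sub @i5  | RAW r5
4. add+add @i6+i7  | pair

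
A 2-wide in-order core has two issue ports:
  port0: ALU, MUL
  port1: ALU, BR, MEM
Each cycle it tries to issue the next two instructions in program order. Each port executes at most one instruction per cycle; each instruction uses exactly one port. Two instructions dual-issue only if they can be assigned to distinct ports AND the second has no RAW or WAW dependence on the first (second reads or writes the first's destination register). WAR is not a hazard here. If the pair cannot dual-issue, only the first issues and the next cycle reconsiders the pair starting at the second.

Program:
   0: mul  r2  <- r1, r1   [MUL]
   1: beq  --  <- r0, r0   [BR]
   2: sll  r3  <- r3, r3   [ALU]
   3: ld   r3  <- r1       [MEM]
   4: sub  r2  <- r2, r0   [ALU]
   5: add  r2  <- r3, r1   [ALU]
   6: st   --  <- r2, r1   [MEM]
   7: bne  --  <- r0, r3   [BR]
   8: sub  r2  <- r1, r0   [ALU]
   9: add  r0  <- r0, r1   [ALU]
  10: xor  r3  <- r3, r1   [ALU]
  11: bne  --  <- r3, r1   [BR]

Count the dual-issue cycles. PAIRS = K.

PAIRS = 4

t=0 i0+i1:mul beq ; pair
t=1 i2:sll ; WAW r3
t=2 i3+i4:ld sub ; pair
t=3 i5:add ; RAW r2
t=4 i6:st ; no-port MEM/BR
t=5 i7+i8:bne sub ; pair
t=6 i9+i10:add xor ; pair
t=7 i11:bne ; tail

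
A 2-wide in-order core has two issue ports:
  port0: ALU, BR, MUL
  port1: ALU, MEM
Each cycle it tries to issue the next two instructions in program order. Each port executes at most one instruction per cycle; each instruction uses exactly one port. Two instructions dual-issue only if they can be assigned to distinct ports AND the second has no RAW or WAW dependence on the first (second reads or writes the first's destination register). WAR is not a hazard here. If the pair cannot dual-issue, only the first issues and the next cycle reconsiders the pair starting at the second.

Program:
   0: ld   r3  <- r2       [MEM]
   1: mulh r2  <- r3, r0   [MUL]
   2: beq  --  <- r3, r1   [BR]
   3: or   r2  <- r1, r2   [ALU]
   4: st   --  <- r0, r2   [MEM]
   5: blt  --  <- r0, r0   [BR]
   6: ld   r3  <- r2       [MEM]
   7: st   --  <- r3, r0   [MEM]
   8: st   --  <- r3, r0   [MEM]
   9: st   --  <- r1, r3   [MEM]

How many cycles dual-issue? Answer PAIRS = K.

t=0 i0:ld.MEM ; RAW r3
t=1 i1:mulh.MUL ; no-port MUL/BR
t=2 i2/i3:beq.BR or.ALU ; pair
t=3 i4/i5:st.MEM blt.BR ; pair
t=4 i6:ld.MEM ; no-port MEM/MEM
t=5 i7:st.MEM ; no-port MEM/MEM
t=6 i8:st.MEM ; no-port MEM/MEM
t=7 i9:st.MEM ; tail

PAIRS = 2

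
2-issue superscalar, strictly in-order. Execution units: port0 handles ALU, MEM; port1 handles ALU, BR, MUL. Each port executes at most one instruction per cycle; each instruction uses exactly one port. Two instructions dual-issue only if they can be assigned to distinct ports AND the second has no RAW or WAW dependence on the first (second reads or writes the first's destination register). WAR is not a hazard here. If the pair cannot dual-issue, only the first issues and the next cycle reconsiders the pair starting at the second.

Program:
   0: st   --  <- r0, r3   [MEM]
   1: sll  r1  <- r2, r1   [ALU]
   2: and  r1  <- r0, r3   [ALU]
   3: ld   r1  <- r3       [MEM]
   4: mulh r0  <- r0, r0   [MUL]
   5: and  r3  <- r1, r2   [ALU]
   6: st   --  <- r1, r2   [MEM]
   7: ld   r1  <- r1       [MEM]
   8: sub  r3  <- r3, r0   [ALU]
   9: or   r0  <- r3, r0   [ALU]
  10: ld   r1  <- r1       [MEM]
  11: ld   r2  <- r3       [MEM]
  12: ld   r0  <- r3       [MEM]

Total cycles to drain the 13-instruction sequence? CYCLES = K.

0. st.MEM+sll.ALU @i0&i1  | 2-wide
1. and.ALU @i2  | WAW r1
2. ld.MEM+mulh.MUL @i3&i4  | 2-wide
3. and.ALU+st.MEM @i5&i6  | 2-wide
4. ld.MEM+sub.ALU @i7&i8  | 2-wide
5. or.ALU+ld.MEM @i9&i10  | 2-wide
6. ld.MEM @i11  | no-port MEM/MEM
7. ld.MEM @i12  | tail

CYCLES = 8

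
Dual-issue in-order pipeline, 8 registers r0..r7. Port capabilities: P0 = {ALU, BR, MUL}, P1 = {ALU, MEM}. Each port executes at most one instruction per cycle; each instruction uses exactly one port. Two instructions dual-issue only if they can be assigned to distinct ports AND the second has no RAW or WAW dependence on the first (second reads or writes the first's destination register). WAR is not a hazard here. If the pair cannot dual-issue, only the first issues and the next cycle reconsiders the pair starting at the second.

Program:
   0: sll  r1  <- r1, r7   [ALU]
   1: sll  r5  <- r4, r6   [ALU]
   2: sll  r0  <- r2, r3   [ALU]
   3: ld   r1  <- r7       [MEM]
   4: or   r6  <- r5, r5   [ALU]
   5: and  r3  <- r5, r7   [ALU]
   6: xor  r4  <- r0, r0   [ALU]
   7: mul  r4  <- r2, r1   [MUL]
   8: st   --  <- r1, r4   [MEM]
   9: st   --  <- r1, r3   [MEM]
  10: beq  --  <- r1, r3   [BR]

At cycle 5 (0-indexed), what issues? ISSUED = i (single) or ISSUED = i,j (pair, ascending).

ISSUED = 8

0. sll.ALU/sll.ALU @i0&i1  | pair
1. sll.ALU/ld.MEM @i2&i3  | pair
2. or.ALU/and.ALU @i4&i5  | pair
3. xor.ALU @i6  | WAW r4
4. mul.MUL @i7  | RAW r4
5. st.MEM @i8  | no-port MEM/MEM
6. st.MEM/beq.BR @i9&i10  | pair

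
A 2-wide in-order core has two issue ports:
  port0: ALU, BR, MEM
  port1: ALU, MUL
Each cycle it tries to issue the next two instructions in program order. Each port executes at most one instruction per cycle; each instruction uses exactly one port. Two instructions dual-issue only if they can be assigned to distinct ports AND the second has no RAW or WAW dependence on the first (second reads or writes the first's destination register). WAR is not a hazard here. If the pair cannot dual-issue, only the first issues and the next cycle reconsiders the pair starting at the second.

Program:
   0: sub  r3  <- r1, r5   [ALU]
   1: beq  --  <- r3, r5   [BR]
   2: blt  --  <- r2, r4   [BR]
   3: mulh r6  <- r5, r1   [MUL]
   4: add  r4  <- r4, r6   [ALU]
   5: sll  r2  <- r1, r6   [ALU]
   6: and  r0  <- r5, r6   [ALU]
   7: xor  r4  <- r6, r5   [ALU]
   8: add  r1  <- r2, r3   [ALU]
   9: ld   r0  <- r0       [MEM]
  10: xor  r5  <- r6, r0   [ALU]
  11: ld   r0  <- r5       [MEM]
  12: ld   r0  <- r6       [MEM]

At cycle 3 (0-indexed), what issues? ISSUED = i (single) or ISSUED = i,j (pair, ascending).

ISSUED = 4,5

0. sub.ALU @i0  | RAW r3
1. beq.BR @i1  | no-port BR/BR
2. blt.BR mulh.MUL @i2&i3  | dual
3. add.ALU sll.ALU @i4&i5  | dual
4. and.ALU xor.ALU @i6&i7  | dual
5. add.ALU ld.MEM @i8&i9  | dual
6. xor.ALU @i10  | RAW r5
7. ld.MEM @i11  | no-port MEM/MEM
8. ld.MEM @i12  | tail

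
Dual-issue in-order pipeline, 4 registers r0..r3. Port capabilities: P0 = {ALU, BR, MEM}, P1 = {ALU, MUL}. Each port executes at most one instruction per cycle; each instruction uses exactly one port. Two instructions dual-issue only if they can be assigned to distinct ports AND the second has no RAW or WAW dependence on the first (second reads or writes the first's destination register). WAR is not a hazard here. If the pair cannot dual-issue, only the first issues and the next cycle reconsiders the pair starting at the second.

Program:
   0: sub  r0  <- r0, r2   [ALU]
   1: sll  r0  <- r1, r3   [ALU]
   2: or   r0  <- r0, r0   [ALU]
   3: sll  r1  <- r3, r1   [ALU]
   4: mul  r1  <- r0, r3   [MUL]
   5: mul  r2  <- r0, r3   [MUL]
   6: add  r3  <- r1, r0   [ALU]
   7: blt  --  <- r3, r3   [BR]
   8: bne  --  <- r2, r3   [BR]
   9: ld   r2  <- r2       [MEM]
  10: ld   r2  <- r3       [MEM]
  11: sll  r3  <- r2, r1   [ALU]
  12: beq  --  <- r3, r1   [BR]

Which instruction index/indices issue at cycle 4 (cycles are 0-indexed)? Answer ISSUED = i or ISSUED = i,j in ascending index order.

ISSUED = 5,6

#0 head=0: sub.ALU i0 WAW r0
#1 head=1: sll.ALU i1 RAW+WAW r0
#2 head=2: or.ALU/sll.ALU i2+i3 dual
#3 head=4: mul.MUL i4 no-port MUL/MUL
#4 head=5: mul.MUL/add.ALU i5+i6 dual
#5 head=7: blt.BR i7 no-port BR/BR
#6 head=8: bne.BR i8 no-port BR/MEM
#7 head=9: ld.MEM i9 no-port MEM/MEM
#8 head=10: ld.MEM i10 RAW r2
#9 head=11: sll.ALU i11 RAW r3
#10 head=12: beq.BR i12 tail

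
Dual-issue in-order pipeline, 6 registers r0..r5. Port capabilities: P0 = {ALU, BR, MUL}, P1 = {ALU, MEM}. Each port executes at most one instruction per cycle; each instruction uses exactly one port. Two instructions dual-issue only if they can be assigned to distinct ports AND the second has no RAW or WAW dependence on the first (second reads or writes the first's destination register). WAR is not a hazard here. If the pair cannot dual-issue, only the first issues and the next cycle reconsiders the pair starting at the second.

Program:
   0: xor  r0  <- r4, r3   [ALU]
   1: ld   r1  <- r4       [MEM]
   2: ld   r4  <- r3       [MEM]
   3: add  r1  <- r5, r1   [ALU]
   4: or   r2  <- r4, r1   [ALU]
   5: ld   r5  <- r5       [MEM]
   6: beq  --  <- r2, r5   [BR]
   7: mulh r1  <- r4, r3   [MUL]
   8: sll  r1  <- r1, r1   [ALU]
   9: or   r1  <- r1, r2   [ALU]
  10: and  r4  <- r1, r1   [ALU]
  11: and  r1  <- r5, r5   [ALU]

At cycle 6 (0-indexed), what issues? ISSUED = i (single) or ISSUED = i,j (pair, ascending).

ISSUED = 9

c0: i0&i1 xor ld  dual
c1: i2&i3 ld add  dual
c2: i4&i5 or ld  dual
c3: i6 beq  no-port BR/MUL
c4: i7 mulh  RAW+WAW r1
c5: i8 sll  RAW+WAW r1
c6: i9 or  RAW r1
c7: i10&i11 and and  dual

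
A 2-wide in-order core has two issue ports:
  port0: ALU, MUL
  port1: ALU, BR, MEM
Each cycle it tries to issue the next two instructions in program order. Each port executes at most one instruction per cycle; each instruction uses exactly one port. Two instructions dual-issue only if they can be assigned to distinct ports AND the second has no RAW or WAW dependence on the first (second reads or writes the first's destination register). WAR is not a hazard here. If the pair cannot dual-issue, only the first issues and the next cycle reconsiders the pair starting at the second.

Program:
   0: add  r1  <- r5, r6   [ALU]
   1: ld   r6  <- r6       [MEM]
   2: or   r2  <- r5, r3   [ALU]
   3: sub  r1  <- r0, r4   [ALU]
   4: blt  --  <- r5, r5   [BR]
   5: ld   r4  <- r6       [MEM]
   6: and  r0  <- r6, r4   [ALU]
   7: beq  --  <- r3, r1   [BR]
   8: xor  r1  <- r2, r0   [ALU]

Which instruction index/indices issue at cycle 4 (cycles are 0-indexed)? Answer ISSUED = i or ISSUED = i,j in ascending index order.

ISSUED = 6,7

t=0 i0+i1:add;ld ; dual
t=1 i2+i3:or;sub ; dual
t=2 i4:blt ; no-port BR/MEM
t=3 i5:ld ; RAW r4
t=4 i6+i7:and;beq ; dual
t=5 i8:xor ; tail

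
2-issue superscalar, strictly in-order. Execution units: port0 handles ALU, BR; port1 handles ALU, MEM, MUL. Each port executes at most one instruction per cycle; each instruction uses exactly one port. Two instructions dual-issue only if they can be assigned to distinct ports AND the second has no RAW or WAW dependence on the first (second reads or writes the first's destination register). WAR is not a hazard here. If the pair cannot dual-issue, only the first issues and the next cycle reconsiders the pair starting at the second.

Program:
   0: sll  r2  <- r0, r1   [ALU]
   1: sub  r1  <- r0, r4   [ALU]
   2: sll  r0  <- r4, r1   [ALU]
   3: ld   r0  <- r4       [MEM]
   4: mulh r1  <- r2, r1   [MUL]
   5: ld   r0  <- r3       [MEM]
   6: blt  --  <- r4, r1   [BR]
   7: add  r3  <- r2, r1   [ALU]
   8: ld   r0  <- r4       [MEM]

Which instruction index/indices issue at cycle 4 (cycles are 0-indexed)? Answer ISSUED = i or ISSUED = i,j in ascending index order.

ISSUED = 5,6

#0 head=0: sll.ALU/sub.ALU i0/i1 2-wide
#1 head=2: sll.ALU i2 WAW r0
#2 head=3: ld.MEM i3 no-port MEM/MUL
#3 head=4: mulh.MUL i4 no-port MUL/MEM
#4 head=5: ld.MEM/blt.BR i5/i6 2-wide
#5 head=7: add.ALU/ld.MEM i7/i8 2-wide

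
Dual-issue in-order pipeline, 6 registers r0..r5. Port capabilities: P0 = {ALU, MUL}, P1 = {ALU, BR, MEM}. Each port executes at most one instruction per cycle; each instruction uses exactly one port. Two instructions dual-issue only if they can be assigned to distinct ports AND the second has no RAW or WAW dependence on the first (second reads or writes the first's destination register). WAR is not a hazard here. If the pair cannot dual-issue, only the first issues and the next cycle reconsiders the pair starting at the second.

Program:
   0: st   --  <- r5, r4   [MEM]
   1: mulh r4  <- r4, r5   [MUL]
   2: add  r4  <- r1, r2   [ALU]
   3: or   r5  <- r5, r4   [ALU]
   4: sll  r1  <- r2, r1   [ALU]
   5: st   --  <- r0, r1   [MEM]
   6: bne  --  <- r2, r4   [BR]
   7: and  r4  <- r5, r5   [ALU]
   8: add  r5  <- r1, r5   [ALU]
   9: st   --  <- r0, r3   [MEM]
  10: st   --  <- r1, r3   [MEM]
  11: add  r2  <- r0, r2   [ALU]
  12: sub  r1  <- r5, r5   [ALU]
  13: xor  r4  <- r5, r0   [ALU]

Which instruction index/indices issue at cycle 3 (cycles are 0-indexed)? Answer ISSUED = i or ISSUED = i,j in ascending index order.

ISSUED = 5

#0 head=0: st+mulh i0/i1 dual
#1 head=2: add i2 RAW r4
#2 head=3: or+sll i3/i4 dual
#3 head=5: st i5 no-port MEM/BR
#4 head=6: bne+and i6/i7 dual
#5 head=8: add+st i8/i9 dual
#6 head=10: st+add i10/i11 dual
#7 head=12: sub+xor i12/i13 dual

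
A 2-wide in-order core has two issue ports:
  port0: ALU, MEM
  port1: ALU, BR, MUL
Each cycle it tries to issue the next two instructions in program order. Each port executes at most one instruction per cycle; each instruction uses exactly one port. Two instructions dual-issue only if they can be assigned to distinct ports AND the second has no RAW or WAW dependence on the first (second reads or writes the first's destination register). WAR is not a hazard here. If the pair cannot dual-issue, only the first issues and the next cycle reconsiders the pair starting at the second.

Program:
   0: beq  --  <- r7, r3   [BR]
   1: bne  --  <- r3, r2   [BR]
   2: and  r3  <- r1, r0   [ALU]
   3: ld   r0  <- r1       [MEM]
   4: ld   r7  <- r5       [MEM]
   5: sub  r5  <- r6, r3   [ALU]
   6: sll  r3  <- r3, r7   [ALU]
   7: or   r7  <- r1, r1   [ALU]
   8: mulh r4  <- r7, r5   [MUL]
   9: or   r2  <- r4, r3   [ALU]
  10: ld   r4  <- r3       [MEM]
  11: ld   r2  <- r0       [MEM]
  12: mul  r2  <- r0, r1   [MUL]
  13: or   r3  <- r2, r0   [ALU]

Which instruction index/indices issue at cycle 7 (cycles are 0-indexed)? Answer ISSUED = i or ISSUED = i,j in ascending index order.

ISSUED = 11

  cy0 -> i0 (beq.BR) no-port BR/BR
  cy1 -> i1,i2 (bne.BR/and.ALU) pair
  cy2 -> i3 (ld.MEM) no-port MEM/MEM
  cy3 -> i4,i5 (ld.MEM/sub.ALU) pair
  cy4 -> i6,i7 (sll.ALU/or.ALU) pair
  cy5 -> i8 (mulh.MUL) RAW r4
  cy6 -> i9,i10 (or.ALU/ld.MEM) pair
  cy7 -> i11 (ld.MEM) WAW r2
  cy8 -> i12 (mul.MUL) RAW r2
  cy9 -> i13 (or.ALU) tail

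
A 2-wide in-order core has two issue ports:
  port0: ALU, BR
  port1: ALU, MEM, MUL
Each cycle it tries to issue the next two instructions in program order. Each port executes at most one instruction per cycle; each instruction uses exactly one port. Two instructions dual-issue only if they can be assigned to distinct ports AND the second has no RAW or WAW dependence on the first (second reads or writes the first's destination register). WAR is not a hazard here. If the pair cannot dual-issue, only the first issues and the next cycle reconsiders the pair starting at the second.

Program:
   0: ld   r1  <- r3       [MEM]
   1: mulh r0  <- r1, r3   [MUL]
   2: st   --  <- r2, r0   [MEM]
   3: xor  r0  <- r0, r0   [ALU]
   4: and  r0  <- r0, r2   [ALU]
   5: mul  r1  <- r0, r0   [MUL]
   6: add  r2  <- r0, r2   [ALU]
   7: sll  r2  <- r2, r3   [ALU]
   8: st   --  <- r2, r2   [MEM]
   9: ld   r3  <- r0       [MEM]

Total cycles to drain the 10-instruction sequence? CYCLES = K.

CYCLES = 8

[0] i0  ld  -- no-port MEM/MUL
[1] i1  mulh  -- no-port MUL/MEM
[2] i2&i3  st xor  -- pair
[3] i4  and  -- RAW r0
[4] i5&i6  mul add  -- pair
[5] i7  sll  -- RAW r2
[6] i8  st  -- no-port MEM/MEM
[7] i9  ld  -- tail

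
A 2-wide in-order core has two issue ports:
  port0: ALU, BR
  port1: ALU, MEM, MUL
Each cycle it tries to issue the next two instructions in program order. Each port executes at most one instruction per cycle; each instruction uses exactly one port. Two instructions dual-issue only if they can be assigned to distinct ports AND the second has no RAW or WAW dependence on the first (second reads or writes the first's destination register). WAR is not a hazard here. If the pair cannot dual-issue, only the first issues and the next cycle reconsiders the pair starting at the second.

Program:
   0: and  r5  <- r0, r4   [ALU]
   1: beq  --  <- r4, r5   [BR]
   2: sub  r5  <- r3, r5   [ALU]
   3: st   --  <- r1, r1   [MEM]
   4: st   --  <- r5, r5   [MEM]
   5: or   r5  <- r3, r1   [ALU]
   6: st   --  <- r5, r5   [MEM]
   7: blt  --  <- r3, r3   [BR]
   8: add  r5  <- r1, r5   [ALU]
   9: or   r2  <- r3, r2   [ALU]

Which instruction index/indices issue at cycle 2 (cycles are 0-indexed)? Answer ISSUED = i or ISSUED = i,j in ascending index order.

t=0 i0:and.ALU ; RAW r5
t=1 i1,i2:beq.BR/sub.ALU ; dual
t=2 i3:st.MEM ; no-port MEM/MEM
t=3 i4,i5:st.MEM/or.ALU ; dual
t=4 i6,i7:st.MEM/blt.BR ; dual
t=5 i8,i9:add.ALU/or.ALU ; dual

ISSUED = 3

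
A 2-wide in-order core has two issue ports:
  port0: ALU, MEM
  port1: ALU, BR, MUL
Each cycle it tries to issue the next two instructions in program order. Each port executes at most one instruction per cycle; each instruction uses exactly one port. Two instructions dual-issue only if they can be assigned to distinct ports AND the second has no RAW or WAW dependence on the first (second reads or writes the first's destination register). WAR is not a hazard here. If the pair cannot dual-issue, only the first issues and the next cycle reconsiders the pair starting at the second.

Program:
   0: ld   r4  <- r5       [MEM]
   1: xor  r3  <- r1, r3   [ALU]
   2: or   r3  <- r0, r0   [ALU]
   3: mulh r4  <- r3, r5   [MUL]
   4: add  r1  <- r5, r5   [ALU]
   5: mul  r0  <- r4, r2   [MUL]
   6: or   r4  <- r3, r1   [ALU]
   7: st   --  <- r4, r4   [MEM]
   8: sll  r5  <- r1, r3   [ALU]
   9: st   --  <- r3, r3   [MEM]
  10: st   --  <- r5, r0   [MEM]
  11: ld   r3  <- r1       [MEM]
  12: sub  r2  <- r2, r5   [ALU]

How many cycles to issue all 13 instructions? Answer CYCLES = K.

0. ld/xor @i0/i1  | 2-wide
1. or @i2  | RAW r3
2. mulh/add @i3/i4  | 2-wide
3. mul/or @i5/i6  | 2-wide
4. st/sll @i7/i8  | 2-wide
5. st @i9  | no-port MEM/MEM
6. st @i10  | no-port MEM/MEM
7. ld/sub @i11/i12  | 2-wide

CYCLES = 8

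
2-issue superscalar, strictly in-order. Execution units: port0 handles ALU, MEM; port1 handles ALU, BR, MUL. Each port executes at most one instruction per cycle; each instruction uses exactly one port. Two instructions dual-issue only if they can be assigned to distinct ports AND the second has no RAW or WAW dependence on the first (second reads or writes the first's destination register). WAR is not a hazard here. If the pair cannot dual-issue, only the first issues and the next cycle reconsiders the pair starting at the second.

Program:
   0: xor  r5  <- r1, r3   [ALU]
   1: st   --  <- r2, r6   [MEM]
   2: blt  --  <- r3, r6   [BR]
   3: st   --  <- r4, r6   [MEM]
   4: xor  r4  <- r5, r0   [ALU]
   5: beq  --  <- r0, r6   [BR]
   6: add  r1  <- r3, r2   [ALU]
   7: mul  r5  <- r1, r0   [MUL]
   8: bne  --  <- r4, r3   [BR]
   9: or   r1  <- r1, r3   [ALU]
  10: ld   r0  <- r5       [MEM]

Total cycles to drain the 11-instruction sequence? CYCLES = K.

CYCLES = 7

0. xor;st @i0&i1  | 2-wide
1. blt;st @i2&i3  | 2-wide
2. xor;beq @i4&i5  | 2-wide
3. add @i6  | RAW r1
4. mul @i7  | no-port MUL/BR
5. bne;or @i8&i9  | 2-wide
6. ld @i10  | tail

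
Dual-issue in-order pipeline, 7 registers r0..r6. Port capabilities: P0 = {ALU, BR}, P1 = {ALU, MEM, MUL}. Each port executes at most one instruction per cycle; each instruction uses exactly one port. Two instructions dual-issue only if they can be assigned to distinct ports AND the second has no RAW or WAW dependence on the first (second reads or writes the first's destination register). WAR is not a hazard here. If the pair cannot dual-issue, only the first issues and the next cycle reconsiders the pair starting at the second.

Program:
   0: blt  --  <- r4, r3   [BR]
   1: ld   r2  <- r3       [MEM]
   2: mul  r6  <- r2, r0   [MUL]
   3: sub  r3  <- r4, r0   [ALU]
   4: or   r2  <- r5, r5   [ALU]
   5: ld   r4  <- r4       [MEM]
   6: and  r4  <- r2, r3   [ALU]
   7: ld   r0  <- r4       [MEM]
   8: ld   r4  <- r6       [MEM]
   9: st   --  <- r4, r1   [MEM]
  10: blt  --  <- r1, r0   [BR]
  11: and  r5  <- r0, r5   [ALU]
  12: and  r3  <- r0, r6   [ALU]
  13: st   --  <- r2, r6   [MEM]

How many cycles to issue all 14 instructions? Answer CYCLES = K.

  cy0 -> i0,i1 (blt.BR+ld.MEM) pair
  cy1 -> i2,i3 (mul.MUL+sub.ALU) pair
  cy2 -> i4,i5 (or.ALU+ld.MEM) pair
  cy3 -> i6 (and.ALU) RAW r4
  cy4 -> i7 (ld.MEM) no-port MEM/MEM
  cy5 -> i8 (ld.MEM) no-port MEM/MEM
  cy6 -> i9,i10 (st.MEM+blt.BR) pair
  cy7 -> i11,i12 (and.ALU+and.ALU) pair
  cy8 -> i13 (st.MEM) tail

CYCLES = 9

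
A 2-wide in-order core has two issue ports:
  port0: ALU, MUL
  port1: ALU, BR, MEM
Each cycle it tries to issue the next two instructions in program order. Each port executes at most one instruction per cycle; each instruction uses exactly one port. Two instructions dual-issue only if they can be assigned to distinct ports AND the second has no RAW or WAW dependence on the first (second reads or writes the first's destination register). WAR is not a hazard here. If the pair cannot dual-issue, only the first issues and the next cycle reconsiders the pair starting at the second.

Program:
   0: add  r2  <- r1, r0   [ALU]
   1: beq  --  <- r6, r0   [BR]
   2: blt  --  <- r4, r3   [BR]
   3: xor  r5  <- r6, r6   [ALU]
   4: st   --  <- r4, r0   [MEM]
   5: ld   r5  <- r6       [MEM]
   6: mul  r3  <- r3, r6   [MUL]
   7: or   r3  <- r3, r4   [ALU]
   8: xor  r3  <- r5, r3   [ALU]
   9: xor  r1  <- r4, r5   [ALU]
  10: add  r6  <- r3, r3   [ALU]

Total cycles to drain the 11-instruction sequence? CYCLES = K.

CYCLES = 7

0. add.ALU beq.BR @i0&i1  | pair
1. blt.BR xor.ALU @i2&i3  | pair
2. st.MEM @i4  | no-port MEM/MEM
3. ld.MEM mul.MUL @i5&i6  | pair
4. or.ALU @i7  | RAW+WAW r3
5. xor.ALU xor.ALU @i8&i9  | pair
6. add.ALU @i10  | tail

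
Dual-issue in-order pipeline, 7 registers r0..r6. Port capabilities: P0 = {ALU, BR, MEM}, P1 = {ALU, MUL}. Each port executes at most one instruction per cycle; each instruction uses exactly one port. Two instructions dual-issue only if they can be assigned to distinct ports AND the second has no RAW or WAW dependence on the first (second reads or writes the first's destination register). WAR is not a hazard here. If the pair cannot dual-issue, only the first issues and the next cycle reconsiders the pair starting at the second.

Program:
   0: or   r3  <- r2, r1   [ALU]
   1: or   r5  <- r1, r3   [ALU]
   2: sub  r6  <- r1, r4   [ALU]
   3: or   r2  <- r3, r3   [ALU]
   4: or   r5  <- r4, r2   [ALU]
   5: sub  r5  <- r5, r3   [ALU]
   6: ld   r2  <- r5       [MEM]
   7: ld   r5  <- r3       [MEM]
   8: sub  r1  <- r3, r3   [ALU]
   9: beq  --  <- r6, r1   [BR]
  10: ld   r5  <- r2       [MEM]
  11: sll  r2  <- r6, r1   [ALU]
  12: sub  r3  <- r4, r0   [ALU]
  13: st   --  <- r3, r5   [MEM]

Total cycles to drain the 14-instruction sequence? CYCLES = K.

[0] i0  or.ALU  -- RAW r3
[1] i1,i2  or.ALU/sub.ALU  -- dual
[2] i3  or.ALU  -- RAW r2
[3] i4  or.ALU  -- RAW+WAW r5
[4] i5  sub.ALU  -- RAW r5
[5] i6  ld.MEM  -- no-port MEM/MEM
[6] i7,i8  ld.MEM/sub.ALU  -- dual
[7] i9  beq.BR  -- no-port BR/MEM
[8] i10,i11  ld.MEM/sll.ALU  -- dual
[9] i12  sub.ALU  -- RAW r3
[10] i13  st.MEM  -- tail

CYCLES = 11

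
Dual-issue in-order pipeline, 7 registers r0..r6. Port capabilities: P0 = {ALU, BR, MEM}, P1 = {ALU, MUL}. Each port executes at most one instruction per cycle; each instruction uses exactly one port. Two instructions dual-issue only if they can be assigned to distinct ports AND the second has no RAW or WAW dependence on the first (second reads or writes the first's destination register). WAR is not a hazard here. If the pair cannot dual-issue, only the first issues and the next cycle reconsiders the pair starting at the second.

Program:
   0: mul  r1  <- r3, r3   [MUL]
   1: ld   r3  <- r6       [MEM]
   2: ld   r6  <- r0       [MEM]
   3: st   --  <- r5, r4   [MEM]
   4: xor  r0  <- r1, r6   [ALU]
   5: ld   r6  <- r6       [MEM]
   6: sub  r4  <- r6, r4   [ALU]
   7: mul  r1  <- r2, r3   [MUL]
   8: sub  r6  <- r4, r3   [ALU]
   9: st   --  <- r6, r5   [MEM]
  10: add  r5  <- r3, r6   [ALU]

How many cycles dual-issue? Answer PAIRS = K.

0. mul.MUL/ld.MEM @i0&i1  | 2-wide
1. ld.MEM @i2  | no-port MEM/MEM
2. st.MEM/xor.ALU @i3&i4  | 2-wide
3. ld.MEM @i5  | RAW r6
4. sub.ALU/mul.MUL @i6&i7  | 2-wide
5. sub.ALU @i8  | RAW r6
6. st.MEM/add.ALU @i9&i10  | 2-wide

PAIRS = 4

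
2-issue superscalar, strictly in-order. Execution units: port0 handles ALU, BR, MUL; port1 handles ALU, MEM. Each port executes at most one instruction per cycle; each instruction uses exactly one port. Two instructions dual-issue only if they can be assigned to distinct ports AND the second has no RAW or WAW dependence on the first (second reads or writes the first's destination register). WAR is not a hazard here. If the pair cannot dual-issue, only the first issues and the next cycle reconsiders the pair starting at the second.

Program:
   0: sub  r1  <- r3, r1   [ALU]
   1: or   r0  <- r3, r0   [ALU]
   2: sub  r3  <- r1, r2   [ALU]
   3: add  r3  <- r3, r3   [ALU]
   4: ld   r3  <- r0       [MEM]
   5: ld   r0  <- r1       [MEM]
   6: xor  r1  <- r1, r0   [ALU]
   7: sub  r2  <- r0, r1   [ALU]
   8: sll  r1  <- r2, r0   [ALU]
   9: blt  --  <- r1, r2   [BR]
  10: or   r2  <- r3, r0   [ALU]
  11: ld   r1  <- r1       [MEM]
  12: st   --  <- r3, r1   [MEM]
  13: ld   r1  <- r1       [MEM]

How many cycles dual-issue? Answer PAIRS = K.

0. sub/or @i0,i1  | 2-wide
1. sub @i2  | RAW+WAW r3
2. add @i3  | WAW r3
3. ld @i4  | no-port MEM/MEM
4. ld @i5  | RAW r0
5. xor @i6  | RAW r1
6. sub @i7  | RAW r2
7. sll @i8  | RAW r1
8. blt/or @i9,i10  | 2-wide
9. ld @i11  | no-port MEM/MEM
10. st @i12  | no-port MEM/MEM
11. ld @i13  | tail

PAIRS = 2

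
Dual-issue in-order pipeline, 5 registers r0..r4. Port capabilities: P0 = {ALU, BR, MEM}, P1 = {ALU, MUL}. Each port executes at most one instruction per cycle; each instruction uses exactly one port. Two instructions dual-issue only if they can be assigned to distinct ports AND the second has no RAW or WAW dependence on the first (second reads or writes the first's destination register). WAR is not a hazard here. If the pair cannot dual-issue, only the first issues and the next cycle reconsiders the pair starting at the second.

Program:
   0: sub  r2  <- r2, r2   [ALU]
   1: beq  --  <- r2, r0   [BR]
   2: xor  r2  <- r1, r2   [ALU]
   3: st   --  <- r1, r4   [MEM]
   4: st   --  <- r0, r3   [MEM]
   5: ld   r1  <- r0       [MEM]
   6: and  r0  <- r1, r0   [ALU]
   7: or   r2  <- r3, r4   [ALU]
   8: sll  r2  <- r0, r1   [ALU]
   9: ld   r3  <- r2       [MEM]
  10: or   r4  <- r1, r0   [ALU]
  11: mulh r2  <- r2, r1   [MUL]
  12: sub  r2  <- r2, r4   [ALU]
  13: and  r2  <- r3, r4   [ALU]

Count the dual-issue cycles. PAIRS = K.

  cy0 -> i0 (sub.ALU) RAW r2
  cy1 -> i1,i2 (beq.BR;xor.ALU) 2-wide
  cy2 -> i3 (st.MEM) no-port MEM/MEM
  cy3 -> i4 (st.MEM) no-port MEM/MEM
  cy4 -> i5 (ld.MEM) RAW r1
  cy5 -> i6,i7 (and.ALU;or.ALU) 2-wide
  cy6 -> i8 (sll.ALU) RAW r2
  cy7 -> i9,i10 (ld.MEM;or.ALU) 2-wide
  cy8 -> i11 (mulh.MUL) RAW+WAW r2
  cy9 -> i12 (sub.ALU) WAW r2
  cy10 -> i13 (and.ALU) tail

PAIRS = 3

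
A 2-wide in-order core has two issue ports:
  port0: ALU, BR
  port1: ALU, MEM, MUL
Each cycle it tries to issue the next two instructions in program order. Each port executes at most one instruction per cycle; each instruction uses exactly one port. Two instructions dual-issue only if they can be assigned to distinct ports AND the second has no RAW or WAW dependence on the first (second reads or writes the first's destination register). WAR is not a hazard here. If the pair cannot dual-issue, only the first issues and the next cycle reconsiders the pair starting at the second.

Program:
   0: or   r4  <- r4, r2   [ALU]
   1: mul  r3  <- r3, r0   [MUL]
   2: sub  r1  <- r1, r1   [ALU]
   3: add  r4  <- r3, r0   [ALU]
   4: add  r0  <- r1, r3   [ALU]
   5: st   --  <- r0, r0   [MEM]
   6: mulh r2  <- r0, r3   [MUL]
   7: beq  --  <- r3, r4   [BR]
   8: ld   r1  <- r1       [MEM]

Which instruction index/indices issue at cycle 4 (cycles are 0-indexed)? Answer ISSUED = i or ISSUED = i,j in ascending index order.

  cy0 -> i0,i1 (or/mul) dual
  cy1 -> i2,i3 (sub/add) dual
  cy2 -> i4 (add) RAW r0
  cy3 -> i5 (st) no-port MEM/MUL
  cy4 -> i6,i7 (mulh/beq) dual
  cy5 -> i8 (ld) tail

ISSUED = 6,7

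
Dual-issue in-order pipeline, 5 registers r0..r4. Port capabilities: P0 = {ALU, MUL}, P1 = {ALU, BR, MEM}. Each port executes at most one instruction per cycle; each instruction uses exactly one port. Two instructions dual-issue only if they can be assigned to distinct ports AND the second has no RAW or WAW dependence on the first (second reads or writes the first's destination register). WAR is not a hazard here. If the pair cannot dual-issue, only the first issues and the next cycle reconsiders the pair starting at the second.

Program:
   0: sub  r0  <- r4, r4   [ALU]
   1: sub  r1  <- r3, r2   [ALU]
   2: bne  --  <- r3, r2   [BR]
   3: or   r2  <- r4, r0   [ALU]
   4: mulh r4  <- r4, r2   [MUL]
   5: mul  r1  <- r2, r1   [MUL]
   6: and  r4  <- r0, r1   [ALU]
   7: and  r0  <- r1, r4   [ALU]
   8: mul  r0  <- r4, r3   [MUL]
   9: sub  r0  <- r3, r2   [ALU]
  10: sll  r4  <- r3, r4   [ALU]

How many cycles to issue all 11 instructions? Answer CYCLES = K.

CYCLES = 8

0. sub sub @i0/i1  | pair
1. bne or @i2/i3  | pair
2. mulh @i4  | no-port MUL/MUL
3. mul @i5  | RAW r1
4. and @i6  | RAW r4
5. and @i7  | WAW r0
6. mul @i8  | WAW r0
7. sub sll @i9/i10  | pair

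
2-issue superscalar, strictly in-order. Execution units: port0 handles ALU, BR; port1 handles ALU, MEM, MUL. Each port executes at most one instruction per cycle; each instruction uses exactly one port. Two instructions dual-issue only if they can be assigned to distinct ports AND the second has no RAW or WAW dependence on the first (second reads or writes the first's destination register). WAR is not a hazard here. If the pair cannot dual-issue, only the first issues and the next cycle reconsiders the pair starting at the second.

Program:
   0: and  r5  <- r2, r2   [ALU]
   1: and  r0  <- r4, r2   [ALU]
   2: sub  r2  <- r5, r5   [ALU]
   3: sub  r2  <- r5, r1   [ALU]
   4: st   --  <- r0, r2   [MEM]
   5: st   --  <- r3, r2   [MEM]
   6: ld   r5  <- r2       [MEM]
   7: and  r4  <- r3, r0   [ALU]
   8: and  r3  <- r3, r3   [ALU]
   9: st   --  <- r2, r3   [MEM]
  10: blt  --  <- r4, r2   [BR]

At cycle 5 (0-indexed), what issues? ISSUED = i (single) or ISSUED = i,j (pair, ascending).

t=0 i0/i1:and/and ; pair
t=1 i2:sub ; WAW r2
t=2 i3:sub ; RAW r2
t=3 i4:st ; no-port MEM/MEM
t=4 i5:st ; no-port MEM/MEM
t=5 i6/i7:ld/and ; pair
t=6 i8:and ; RAW r3
t=7 i9/i10:st/blt ; pair

ISSUED = 6,7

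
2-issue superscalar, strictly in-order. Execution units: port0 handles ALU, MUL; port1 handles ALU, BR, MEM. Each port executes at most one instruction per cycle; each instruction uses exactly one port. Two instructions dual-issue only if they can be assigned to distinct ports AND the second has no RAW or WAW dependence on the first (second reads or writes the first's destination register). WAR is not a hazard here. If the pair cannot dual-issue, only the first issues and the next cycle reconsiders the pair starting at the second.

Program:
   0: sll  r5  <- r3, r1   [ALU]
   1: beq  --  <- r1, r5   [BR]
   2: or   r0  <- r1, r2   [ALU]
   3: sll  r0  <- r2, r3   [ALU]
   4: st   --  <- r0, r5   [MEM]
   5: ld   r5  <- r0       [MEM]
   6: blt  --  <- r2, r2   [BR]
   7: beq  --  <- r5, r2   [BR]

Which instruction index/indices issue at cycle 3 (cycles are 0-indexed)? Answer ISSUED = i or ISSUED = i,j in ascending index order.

c0: i0 sll.ALU  RAW r5
c1: i1/i2 beq.BR/or.ALU  dual
c2: i3 sll.ALU  RAW r0
c3: i4 st.MEM  no-port MEM/MEM
c4: i5 ld.MEM  no-port MEM/BR
c5: i6 blt.BR  no-port BR/BR
c6: i7 beq.BR  tail

ISSUED = 4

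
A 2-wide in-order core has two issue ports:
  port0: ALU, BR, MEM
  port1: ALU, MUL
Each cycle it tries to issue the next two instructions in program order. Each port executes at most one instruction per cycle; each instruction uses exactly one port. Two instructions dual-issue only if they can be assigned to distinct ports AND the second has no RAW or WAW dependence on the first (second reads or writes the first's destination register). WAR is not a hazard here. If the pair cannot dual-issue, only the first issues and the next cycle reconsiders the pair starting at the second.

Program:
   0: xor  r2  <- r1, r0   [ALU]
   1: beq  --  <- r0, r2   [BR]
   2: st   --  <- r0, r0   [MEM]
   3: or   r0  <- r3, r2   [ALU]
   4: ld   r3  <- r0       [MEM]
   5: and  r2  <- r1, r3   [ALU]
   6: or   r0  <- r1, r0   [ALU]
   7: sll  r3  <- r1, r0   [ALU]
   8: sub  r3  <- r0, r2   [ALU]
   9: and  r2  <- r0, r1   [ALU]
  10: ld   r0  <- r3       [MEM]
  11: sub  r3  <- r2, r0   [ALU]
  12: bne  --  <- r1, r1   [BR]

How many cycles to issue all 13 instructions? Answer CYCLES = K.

CYCLES = 9

c0: i0 xor  RAW r2
c1: i1 beq  no-port BR/MEM
c2: i2+i3 st;or  pair
c3: i4 ld  RAW r3
c4: i5+i6 and;or  pair
c5: i7 sll  WAW r3
c6: i8+i9 sub;and  pair
c7: i10 ld  RAW r0
c8: i11+i12 sub;bne  pair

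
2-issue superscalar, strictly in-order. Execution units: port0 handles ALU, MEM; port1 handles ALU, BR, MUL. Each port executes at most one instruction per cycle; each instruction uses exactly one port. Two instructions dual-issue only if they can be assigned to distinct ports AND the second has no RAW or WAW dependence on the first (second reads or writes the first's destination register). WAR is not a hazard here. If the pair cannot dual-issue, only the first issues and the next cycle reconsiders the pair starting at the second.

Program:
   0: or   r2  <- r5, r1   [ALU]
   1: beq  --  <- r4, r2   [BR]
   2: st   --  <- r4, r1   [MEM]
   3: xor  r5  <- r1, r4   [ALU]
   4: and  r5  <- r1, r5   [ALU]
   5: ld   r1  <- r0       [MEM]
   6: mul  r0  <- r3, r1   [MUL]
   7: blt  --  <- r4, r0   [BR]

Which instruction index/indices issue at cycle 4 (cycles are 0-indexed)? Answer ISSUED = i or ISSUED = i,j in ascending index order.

  cy0 -> i0 (or.ALU) RAW r2
  cy1 -> i1,i2 (beq.BR;st.MEM) pair
  cy2 -> i3 (xor.ALU) RAW+WAW r5
  cy3 -> i4,i5 (and.ALU;ld.MEM) pair
  cy4 -> i6 (mul.MUL) no-port MUL/BR
  cy5 -> i7 (blt.BR) tail

ISSUED = 6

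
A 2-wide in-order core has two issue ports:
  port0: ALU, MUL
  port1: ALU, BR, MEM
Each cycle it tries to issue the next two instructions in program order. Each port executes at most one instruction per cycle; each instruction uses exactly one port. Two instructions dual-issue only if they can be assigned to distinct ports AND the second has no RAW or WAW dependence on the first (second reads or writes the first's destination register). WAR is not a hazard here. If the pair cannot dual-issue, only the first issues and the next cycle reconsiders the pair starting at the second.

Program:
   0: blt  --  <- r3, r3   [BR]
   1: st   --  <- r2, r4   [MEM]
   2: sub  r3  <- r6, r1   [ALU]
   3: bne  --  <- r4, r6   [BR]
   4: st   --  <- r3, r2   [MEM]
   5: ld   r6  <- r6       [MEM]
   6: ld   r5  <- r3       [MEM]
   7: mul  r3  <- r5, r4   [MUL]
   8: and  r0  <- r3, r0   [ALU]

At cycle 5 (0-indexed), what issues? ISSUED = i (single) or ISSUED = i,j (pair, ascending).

0. blt.BR @i0  | no-port BR/MEM
1. st.MEM+sub.ALU @i1&i2  | 2-wide
2. bne.BR @i3  | no-port BR/MEM
3. st.MEM @i4  | no-port MEM/MEM
4. ld.MEM @i5  | no-port MEM/MEM
5. ld.MEM @i6  | RAW r5
6. mul.MUL @i7  | RAW r3
7. and.ALU @i8  | tail

ISSUED = 6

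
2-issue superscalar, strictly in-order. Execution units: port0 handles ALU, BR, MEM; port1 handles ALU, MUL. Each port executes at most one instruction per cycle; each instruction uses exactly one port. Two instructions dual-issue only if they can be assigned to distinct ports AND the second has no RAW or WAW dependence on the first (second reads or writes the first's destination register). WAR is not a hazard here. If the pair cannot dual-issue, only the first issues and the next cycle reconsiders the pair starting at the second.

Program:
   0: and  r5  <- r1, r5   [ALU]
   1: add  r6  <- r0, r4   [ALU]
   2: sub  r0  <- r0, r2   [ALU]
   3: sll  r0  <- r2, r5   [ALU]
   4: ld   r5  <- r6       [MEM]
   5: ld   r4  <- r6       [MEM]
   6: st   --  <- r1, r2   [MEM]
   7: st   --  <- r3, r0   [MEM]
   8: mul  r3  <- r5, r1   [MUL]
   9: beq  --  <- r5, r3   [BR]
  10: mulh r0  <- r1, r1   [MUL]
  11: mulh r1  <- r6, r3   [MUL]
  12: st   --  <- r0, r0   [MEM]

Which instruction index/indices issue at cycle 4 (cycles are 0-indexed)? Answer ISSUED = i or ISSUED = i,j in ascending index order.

ISSUED = 6

  cy0 -> i0/i1 (and.ALU/add.ALU) 2-wide
  cy1 -> i2 (sub.ALU) WAW r0
  cy2 -> i3/i4 (sll.ALU/ld.MEM) 2-wide
  cy3 -> i5 (ld.MEM) no-port MEM/MEM
  cy4 -> i6 (st.MEM) no-port MEM/MEM
  cy5 -> i7/i8 (st.MEM/mul.MUL) 2-wide
  cy6 -> i9/i10 (beq.BR/mulh.MUL) 2-wide
  cy7 -> i11/i12 (mulh.MUL/st.MEM) 2-wide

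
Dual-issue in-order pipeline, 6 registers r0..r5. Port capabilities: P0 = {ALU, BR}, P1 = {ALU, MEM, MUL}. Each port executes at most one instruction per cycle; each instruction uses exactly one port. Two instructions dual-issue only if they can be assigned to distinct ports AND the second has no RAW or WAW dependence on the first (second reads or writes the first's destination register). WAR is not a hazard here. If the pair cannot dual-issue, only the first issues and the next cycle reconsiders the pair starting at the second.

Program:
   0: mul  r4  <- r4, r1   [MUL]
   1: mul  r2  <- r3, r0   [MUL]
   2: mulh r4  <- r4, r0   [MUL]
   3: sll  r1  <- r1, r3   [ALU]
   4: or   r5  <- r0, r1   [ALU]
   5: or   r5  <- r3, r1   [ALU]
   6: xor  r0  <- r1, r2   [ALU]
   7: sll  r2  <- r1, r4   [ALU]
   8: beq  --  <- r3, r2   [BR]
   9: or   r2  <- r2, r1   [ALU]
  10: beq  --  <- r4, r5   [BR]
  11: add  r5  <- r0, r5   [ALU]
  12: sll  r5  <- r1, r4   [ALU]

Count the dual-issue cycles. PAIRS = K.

t=0 i0:mul.MUL ; no-port MUL/MUL
t=1 i1:mul.MUL ; no-port MUL/MUL
t=2 i2+i3:mulh.MUL;sll.ALU ; 2-wide
t=3 i4:or.ALU ; WAW r5
t=4 i5+i6:or.ALU;xor.ALU ; 2-wide
t=5 i7:sll.ALU ; RAW r2
t=6 i8+i9:beq.BR;or.ALU ; 2-wide
t=7 i10+i11:beq.BR;add.ALU ; 2-wide
t=8 i12:sll.ALU ; tail

PAIRS = 4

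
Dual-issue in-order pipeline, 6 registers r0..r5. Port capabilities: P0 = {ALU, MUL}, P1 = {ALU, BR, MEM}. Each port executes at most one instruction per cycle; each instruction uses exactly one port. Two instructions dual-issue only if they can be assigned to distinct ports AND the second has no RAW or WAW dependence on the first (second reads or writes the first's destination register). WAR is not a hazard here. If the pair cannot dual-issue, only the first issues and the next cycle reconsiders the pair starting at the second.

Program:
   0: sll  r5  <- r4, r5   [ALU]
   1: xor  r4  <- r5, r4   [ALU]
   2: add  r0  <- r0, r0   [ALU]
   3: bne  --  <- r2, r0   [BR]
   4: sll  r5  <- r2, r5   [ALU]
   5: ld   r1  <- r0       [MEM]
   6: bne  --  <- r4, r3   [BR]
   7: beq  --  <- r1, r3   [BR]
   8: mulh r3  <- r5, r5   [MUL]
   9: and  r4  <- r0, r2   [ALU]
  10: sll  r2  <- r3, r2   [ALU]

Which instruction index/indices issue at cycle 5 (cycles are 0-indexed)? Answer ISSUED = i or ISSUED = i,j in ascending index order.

ISSUED = 7,8

0. sll @i0  | RAW r5
1. xor/add @i1&i2  | pair
2. bne/sll @i3&i4  | pair
3. ld @i5  | no-port MEM/BR
4. bne @i6  | no-port BR/BR
5. beq/mulh @i7&i8  | pair
6. and/sll @i9&i10  | pair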